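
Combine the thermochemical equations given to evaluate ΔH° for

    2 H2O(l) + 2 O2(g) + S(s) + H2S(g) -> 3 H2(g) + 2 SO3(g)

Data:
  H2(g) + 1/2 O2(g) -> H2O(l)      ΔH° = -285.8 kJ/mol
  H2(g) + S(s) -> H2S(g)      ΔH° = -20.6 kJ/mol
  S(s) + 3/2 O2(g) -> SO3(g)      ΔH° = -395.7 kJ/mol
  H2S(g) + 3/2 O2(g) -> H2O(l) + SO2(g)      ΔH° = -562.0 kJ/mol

ΔH° = -199.2 kJ/mol

equation 1 reversed and × 2: (-2)·(-285.8) = +571.6 kJ/mol
equation 2 reversed: +20.6 kJ/mol
equation 3 × 2 (×2 to match 2 SO3(g) in the target): (2)·(-395.7) = -791.4 kJ/mol
equation 4: not needed (SO2(g) appears nowhere else).
ΔH° = (+571.6) + (+20.6) + (-791.4) = -199.2 kJ/mol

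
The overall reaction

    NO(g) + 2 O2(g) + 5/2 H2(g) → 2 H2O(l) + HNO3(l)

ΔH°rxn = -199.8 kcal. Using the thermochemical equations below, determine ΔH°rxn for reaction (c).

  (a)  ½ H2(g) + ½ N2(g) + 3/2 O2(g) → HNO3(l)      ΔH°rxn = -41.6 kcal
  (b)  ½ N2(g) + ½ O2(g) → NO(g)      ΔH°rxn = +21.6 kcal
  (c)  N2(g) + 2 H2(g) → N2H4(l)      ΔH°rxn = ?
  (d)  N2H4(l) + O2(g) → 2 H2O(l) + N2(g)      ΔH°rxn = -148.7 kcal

ΔH°rxn = 12.1 kcal

(a) as written (HNO3(l) already on the product side): -41.6 kcal
(b) reversed (NO(g) must end up as a reactant): -21.6 kcal
(c) as written: contributes x
(d) as written (H2O(l) already on the product side): -148.7 kcal
-199.8 = (-41.6) + (-21.6) + (-148.7) + x
x = (-199.8 − (-211.9)) / (1) = 12.1 kcal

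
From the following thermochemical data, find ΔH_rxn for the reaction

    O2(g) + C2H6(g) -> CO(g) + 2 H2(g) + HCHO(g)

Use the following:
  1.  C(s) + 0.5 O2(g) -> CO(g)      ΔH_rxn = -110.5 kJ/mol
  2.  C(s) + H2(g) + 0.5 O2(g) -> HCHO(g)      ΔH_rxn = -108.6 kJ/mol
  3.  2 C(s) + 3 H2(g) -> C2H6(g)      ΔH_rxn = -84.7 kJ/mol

ΔH_rxn = -134.4 kJ/mol

eq. 1 as written (CO(g) already on the product side): -110.5 kJ/mol
eq. 2 as written (HCHO(g) already on the product side): -108.6 kJ/mol
eq. 3 reversed (C2H6(g) must end up as a reactant): +84.7 kJ/mol
ΔH_rxn = (1)·(-110.5) + (1)·(-108.6) + (-1)·(-84.7) = -134.4 kJ/mol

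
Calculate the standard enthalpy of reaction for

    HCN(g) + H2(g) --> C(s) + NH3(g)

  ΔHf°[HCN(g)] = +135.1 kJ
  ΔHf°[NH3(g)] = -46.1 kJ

Products: 1·(+0.0) + 1·(-46.1) = -46.1
Reactants: 1·(+135.1) + 1·(+0.0) = +135.1
ΔH°rxn = (-46.1) − (+135.1) = -181.2 kJ

ΔH°rxn = -181.2 kJ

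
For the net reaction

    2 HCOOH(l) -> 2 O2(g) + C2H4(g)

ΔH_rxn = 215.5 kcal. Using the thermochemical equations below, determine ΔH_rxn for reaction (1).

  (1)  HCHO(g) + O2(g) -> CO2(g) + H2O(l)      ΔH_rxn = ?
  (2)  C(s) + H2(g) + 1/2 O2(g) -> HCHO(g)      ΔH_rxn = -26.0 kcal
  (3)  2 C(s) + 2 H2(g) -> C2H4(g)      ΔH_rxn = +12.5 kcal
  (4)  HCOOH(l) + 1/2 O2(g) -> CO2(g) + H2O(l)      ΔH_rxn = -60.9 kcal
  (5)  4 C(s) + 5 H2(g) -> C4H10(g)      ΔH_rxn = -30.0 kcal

ΔH_rxn = -136.4 kcal

(1) reversed and × 2: contributes −2·x
(2) reversed and × 2: (-2)·(-26.0) = +52.0 kcal
(3) as written: +12.5 kcal
(4) × 2: (2)·(-60.9) = -121.8 kcal
(5): not needed.
+215.5 = (+52.0) + (+12.5) + (-121.8) − 2·x
x = (+215.5 − (-57.3)) / (-2) = -136.4 kcal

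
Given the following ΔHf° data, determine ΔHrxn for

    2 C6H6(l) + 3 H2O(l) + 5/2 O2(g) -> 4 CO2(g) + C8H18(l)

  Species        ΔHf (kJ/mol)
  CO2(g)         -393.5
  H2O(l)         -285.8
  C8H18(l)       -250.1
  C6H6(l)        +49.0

Products: 4·(-393.5) + 1·(-250.1) = -1824.1
Reactants: 2·(+49.0) + 3·(-285.8) + 5/2·(+0.0) = -759.4
ΔHrxn = (-1824.1) − (-759.4) = -1064.7 kJ/mol

ΔHrxn = -1064.7 kJ/mol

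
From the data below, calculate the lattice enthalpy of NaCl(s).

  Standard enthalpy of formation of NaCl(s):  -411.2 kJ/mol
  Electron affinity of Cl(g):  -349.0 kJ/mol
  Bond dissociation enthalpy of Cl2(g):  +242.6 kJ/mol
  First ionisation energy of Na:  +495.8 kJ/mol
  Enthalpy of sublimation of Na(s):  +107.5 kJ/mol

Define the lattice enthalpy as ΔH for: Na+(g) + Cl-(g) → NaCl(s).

U = -786.8 kJ/mol

ΔHf° = 1·ΔHsub + 1·(ΣIE) + 1/2·D(Cl2) + 1·EA + U
-411.2 = 1·(+107.5) + 1·(+495.8) + 1/2·(+242.6) + 1·(-349.0) + U
U = -411.2 − (+375.6) = -786.8 kJ/mol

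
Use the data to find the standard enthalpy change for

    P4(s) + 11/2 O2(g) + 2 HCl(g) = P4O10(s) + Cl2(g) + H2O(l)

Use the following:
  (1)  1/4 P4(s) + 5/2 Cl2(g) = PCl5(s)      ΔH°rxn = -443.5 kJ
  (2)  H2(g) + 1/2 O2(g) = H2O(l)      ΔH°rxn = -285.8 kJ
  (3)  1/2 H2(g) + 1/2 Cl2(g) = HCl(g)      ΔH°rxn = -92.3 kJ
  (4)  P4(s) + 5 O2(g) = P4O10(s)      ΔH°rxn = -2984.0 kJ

ΔH°rxn = -3085.2 kJ

(1): not needed (PCl5(s) appears nowhere else).
(2) as written (H2O(l) already on the product side): -285.8 kJ
(3) reversed and × 2 (HCl(g) must end up as a reactant; ×2 to match 2 HCl(g) in the target): (-2)·(-92.3) = +184.6 kJ
(4) as written (P4O10(s) already on the product side): -2984.0 kJ
ΔH°rxn = (1)·(-285.8) + (-2)·(-92.3) + (1)·(-2984.0) = -3085.2 kJ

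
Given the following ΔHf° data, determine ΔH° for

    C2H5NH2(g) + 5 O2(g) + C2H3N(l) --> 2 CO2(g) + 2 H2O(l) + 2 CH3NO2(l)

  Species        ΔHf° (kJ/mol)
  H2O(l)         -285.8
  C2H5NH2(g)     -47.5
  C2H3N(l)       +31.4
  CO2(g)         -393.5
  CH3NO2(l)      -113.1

Products: 2·(-393.5) + 2·(-285.8) + 2·(-113.1) = -1584.8
Reactants: 1·(-47.5) + 5·(+0.0) + 1·(+31.4) = -16.1
ΔH° = (-1584.8) − (-16.1) = -1568.7 kJ/mol

ΔH° = -1568.7 kJ/mol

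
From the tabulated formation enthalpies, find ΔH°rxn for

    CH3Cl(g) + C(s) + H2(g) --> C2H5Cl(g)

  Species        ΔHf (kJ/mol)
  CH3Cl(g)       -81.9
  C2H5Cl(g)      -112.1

Products: 1·(-112.1) = -112.1
Reactants: 1·(-81.9) + 1·(+0.0) + 1·(+0.0) = -81.9
ΔH°rxn = (-112.1) − (-81.9) = -30.2 kJ/mol

ΔH°rxn = -30.2 kJ/mol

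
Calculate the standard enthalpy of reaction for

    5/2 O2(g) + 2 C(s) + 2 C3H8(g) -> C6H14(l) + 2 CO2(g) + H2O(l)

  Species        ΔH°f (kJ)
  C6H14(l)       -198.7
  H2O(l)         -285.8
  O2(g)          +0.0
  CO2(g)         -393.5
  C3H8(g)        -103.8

ΔH° = -1063.9 kJ

Products: 1·(-198.7) + 2·(-393.5) + 1·(-285.8) = -1271.5
Reactants: 5/2·(+0.0) + 2·(+0.0) + 2·(-103.8) = -207.6
ΔH° = (-1271.5) − (-207.6) = -1063.9 kJ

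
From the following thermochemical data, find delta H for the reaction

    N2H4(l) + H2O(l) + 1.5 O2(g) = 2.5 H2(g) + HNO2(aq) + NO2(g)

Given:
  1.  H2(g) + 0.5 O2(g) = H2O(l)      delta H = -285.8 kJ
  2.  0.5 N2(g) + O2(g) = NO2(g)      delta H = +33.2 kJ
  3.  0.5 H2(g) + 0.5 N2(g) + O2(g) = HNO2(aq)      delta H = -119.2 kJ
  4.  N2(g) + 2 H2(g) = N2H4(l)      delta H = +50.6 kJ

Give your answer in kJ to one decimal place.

eq. 1 reversed: +285.8 kJ
eq. 2 as written: +33.2 kJ
eq. 3 as written: -119.2 kJ
eq. 4 reversed: -50.6 kJ
delta H = (+285.8) + (+33.2) + (-119.2) + (-50.6) = 149.2 kJ

delta H = 149.2 kJ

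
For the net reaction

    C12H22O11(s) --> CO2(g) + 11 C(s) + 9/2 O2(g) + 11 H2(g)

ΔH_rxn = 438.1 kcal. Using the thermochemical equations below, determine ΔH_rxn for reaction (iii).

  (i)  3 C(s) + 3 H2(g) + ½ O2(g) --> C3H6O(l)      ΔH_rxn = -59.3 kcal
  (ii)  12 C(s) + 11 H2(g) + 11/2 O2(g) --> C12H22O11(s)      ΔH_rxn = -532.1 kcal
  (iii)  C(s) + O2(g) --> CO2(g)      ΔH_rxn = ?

ΔH_rxn = -94.0 kcal

(i): not needed.
(ii) reversed: +532.1 kcal
(iii) as written: contributes x
+438.1 = (+532.1) + x
x = (+438.1 − (+532.1)) / (1) = -94.0 kcal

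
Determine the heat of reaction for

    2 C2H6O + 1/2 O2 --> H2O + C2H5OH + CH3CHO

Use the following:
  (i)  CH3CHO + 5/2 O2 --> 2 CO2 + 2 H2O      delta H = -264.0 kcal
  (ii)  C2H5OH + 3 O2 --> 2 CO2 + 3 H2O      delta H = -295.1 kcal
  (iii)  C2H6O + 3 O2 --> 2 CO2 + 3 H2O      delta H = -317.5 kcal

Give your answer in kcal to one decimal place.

(i) reversed: +264.0 kcal
(ii) reversed: +295.1 kcal
(iii) × 2: (2)·(-317.5) = -635.0 kcal
Since enthalpy is a state function, delta H = (+264.0) + (+295.1) + (-635.0) = -75.9 kcal

delta H = -75.9 kcal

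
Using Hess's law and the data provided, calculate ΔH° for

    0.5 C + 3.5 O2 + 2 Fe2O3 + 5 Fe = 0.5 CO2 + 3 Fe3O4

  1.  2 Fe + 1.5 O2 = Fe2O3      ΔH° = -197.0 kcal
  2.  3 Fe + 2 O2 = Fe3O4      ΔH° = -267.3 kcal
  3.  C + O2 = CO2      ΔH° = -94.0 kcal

ΔH° = -454.9 kcal

eq. 1 reversed and × 2 (reverse to put Fe2O3 on the reactant side; scale by 2 for the 2 Fe2O3): (-2)·(-197.0) = +394.0 kcal
eq. 2 × 3 (×3 to match 3 Fe3O4 in the target): (3)·(-267.3) = -801.9 kcal
eq. 3 × 1/2 (×1/2 to match 1/2 CO2 in the target): (1/2)·(-94.0) = -47.0 kcal
Summing the manipulated equations, ΔH° = (+394.0) + (-801.9) + (-47.0) = -454.9 kcal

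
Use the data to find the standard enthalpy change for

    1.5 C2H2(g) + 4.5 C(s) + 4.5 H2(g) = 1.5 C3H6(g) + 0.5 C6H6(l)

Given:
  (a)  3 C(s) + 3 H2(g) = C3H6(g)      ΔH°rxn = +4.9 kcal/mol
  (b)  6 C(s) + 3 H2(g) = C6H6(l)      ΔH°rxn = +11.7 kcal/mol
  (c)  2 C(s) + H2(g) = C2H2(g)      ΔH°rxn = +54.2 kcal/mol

ΔH°rxn = -68.1 kcal/mol

(a) × 3/2 (scale by 3/2 for the 3/2 C3H6(g)): (3/2)·(+4.9) = +7.35 kcal/mol
(b) × 1/2 (scale by 1/2 for the 1/2 C6H6(l)): (1/2)·(+11.7) = +5.85 kcal/mol
(c) reversed and × 3/2 (C2H2(g) must end up as a reactant; ×3/2 to match 3/2 C2H2(g) in the target): (-3/2)·(+54.2) = -81.3 kcal/mol
ΔH°rxn = (+7.35) + (+5.85) + (-81.3) = -68.1 kcal/mol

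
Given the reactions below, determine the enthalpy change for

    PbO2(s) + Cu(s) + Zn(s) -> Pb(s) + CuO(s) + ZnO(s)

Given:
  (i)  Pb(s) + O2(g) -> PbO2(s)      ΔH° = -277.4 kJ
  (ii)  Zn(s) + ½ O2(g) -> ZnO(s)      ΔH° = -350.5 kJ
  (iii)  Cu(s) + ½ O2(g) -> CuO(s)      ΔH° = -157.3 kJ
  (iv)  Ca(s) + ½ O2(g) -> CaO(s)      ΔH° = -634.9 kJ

(i) reversed (reverse to put PbO2(s) on the reactant side): +277.4 kJ
(ii) as written (ZnO(s) already on the product side): -350.5 kJ
(iii) as written (CuO(s) already on the product side): -157.3 kJ
(iv): not needed (Ca(s) appears nowhere else).
Summing the manipulated equations, ΔH° = (+277.4) + (-350.5) + (-157.3) = -230.4 kJ

ΔH° = -230.4 kJ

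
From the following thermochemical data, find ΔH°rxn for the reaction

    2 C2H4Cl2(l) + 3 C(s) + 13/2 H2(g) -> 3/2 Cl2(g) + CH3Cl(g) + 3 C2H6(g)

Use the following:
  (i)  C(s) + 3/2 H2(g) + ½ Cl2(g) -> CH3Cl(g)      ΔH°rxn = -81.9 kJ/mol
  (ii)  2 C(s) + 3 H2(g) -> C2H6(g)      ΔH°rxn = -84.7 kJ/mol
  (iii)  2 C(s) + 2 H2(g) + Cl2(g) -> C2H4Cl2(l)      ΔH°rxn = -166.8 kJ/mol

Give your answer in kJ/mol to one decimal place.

(i) as written (CH3Cl(g) already on the product side): -81.9 kJ/mol
(ii) × 3 (×3 to match 3 C2H6(g) in the target): (3)·(-84.7) = -254.1 kJ/mol
(iii) reversed and × 2 (C2H4Cl2(l) must end up as a reactant; ×2 to match 2 C2H4Cl2(l) in the target): (-2)·(-166.8) = +333.6 kJ/mol
Combining the equations, ΔH°rxn = (-81.9) + (-254.1) + (+333.6) = -2.4 kJ/mol

ΔH°rxn = -2.4 kJ/mol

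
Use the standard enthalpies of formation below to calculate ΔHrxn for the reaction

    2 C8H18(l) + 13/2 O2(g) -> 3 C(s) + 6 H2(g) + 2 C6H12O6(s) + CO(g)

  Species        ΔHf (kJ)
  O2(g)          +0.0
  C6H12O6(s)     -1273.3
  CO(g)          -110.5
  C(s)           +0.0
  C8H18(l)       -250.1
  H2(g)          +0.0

Products: 3·(+0.0) + 6·(+0.0) + 2·(-1273.3) + 1·(-110.5) = -2657.1
Reactants: 2·(-250.1) + 13/2·(+0.0) = -500.2
ΔHrxn = (-2657.1) − (-500.2) = -2156.9 kJ

ΔHrxn = -2156.9 kJ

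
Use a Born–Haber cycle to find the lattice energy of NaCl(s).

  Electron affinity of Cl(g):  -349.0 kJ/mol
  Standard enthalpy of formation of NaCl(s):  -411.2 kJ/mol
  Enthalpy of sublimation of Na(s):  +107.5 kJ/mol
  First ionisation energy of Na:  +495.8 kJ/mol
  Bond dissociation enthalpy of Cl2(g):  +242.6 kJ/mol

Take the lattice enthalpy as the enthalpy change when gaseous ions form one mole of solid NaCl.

U = -786.8 kJ/mol

ΔHf° = 1·ΔHsub + 1·(ΣIE) + 1/2·D(Cl2) + 1·EA + U
-411.2 = 1·(+107.5) + 1·(+495.8) + 1/2·(+242.6) + 1·(-349.0) + U
U = -411.2 − (+375.6) = -786.8 kJ/mol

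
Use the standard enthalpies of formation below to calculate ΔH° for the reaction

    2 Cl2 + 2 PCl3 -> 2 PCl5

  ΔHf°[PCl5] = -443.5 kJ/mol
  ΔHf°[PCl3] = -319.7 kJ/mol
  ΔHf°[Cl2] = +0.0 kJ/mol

Products: 2·(-443.5) = -887.0
Reactants: 2·(+0.0) + 2·(-319.7) = -639.4
ΔH° = (-887.0) − (-639.4) = -247.6 kJ/mol

ΔH° = -247.6 kJ/mol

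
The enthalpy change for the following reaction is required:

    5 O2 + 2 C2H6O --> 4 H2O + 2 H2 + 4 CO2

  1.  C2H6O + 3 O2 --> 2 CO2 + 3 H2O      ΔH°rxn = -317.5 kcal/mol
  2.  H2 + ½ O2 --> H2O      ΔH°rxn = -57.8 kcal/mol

ΔH°rxn = -519.4 kcal/mol

eq. 1 × 2 (×2 to match 2 C2H6O in the target): (2)·(-317.5) = -635.0 kcal/mol
eq. 2 reversed and × 2 (reverse to put H2 on the product side; scale by 2 for the 2 H2): (-2)·(-57.8) = +115.6 kcal/mol
Summing the manipulated equations, ΔH°rxn = (-635.0) + (+115.6) = -519.4 kcal/mol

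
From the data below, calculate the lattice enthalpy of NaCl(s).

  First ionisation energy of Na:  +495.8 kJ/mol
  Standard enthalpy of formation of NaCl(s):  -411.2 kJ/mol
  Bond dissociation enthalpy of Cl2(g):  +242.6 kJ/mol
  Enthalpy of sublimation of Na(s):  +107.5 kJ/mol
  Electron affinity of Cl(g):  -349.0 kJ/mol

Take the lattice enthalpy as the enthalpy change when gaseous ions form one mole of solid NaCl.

ΔHf° = 1·ΔHsub + 1·(ΣIE) + 1/2·D(Cl2) + 1·EA + U
-411.2 = 1·(+107.5) + 1·(+495.8) + 1/2·(+242.6) + 1·(-349.0) + U
U = -411.2 − (+375.6) = -786.8 kJ/mol

U = -786.8 kJ/mol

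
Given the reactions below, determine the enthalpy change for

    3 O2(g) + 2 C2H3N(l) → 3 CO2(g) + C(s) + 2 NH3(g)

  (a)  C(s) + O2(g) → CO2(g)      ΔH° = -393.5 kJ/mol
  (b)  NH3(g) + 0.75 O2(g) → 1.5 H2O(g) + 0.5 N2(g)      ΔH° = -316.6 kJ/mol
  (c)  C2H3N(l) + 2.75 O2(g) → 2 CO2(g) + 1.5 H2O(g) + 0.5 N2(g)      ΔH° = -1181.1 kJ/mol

ΔH° = -1335.5 kJ/mol

(a) reversed (reverse to put C(s) on the product side): +393.5 kJ/mol
(b) reversed and × 2 (NH3(g) must end up as a product; scale by 2 for the 2 NH3(g)): (-2)·(-316.6) = +633.2 kJ/mol
(c) × 2 (scale by 2 for the 2 C2H3N(l)): (2)·(-1181.1) = -2362.2 kJ/mol
Since enthalpy is a state function, ΔH° = (-1)·(-393.5) + (-2)·(-316.6) + (2)·(-1181.1) = -1335.5 kJ/mol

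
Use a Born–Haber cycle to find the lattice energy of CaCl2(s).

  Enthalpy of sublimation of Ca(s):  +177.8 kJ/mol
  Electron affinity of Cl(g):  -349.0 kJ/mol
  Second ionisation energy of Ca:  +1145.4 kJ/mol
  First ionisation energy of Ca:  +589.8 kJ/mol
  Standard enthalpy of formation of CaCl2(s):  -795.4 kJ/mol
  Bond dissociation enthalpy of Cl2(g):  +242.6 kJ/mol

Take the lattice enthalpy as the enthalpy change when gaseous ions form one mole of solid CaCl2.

U = -2253.0 kJ/mol

ΔHf° = 1·ΔHsub + 1·(ΣIE) + 1·D(Cl2) + 2·EA + U
-795.4 = 1·(+177.8) + 1·(+1735.2) + 1·(+242.6) + 2·(-349.0) + U
U = -795.4 − (+1457.6) = -2253.0 kJ/mol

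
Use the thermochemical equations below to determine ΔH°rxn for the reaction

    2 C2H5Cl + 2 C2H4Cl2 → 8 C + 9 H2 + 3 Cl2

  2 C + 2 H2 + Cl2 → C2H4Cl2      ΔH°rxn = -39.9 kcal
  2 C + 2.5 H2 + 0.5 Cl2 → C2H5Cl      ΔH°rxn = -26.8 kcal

ΔH°rxn = 133.4 kcal

equation 1 reversed and × 2: (-2)·(-39.9) = +79.8 kcal
equation 2 reversed and × 2: (-2)·(-26.8) = +53.6 kcal
Summing the manipulated equations, ΔH°rxn = (-2)·(-39.9) + (-2)·(-26.8) = 133.4 kcal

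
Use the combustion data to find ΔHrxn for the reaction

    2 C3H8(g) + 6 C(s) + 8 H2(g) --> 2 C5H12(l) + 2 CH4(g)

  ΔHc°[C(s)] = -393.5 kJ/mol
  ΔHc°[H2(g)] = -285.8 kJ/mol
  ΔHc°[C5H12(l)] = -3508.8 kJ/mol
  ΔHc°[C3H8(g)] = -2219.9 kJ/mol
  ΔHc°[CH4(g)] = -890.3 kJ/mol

ΔHrxn = -289.0 kJ/mol

Using ΔH = Σ nΔHc°(reactants) − Σ nΔHc°(products):
= [2·(-2219.9) + 6·(-393.5) + 8·(-285.8)] − [2·(-3508.8) + 2·(-890.3)]
= -289.0 kJ/mol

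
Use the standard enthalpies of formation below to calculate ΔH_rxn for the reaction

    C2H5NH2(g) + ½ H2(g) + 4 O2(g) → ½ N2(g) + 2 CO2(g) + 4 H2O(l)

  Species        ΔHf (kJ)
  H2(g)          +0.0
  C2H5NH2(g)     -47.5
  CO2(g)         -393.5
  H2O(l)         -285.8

Products: 1/2·(+0.0) + 2·(-393.5) + 4·(-285.8) = -1930.2
Reactants: 1·(-47.5) + 1/2·(+0.0) + 4·(+0.0) = -47.5
ΔH_rxn = (-1930.2) − (-47.5) = -1882.7 kJ

ΔH_rxn = -1882.7 kJ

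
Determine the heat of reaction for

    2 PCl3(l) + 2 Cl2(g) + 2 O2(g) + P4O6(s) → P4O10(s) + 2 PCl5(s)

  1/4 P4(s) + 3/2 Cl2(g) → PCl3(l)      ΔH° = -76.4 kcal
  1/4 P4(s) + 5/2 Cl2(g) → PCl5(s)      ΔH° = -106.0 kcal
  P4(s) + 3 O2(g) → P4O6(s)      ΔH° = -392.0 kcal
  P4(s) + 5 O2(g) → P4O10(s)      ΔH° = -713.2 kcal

ΔH° = -380.4 kcal

equation 1 reversed and × 2: (-2)·(-76.4) = +152.8 kcal
equation 2 × 2: (2)·(-106.0) = -212.0 kcal
equation 3 reversed: +392.0 kcal
equation 4 as written: -713.2 kcal
Combining the equations, ΔH° = (+152.8) + (-212.0) + (+392.0) + (-713.2) = -380.4 kcal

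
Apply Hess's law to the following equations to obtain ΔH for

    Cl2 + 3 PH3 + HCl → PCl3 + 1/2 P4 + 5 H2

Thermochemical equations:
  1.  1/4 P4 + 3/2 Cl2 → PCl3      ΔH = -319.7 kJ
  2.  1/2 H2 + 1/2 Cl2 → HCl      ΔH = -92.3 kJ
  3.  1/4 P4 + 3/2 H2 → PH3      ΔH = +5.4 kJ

eq. 1 as written (PCl3 already on the product side): -319.7 kJ
eq. 2 reversed (reverse to put HCl on the reactant side): +92.3 kJ
eq. 3 reversed and × 3 (reverse to put PH3 on the reactant side; scale by 3 for the 3 PH3): (-3)·(+5.4) = -16.2 kJ
Combining the equations, ΔH = (-319.7) + (+92.3) + (-16.2) = -243.6 kJ

ΔH = -243.6 kJ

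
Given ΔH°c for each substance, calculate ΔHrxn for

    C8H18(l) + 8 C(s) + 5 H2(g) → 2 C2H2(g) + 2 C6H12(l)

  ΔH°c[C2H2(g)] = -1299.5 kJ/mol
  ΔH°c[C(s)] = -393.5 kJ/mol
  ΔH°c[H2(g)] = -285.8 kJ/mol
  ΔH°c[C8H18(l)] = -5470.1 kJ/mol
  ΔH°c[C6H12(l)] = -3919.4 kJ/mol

ΔHrxn = 390.7 kJ/mol

Using ΔH = Σ nΔHc°(reactants) − Σ nΔHc°(products):
= [1·(-5470.1) + 8·(-393.5) + 5·(-285.8)] − [2·(-1299.5) + 2·(-3919.4)]
= 390.7 kJ/mol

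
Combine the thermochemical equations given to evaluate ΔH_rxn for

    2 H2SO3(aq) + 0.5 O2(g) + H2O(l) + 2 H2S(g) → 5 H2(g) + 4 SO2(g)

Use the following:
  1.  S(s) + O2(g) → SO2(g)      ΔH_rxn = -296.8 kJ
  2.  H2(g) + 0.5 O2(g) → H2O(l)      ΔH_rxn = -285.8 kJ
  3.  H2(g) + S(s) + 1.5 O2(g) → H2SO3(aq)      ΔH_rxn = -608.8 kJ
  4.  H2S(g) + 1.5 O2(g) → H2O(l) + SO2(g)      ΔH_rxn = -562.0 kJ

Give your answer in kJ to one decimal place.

eq. 1 × 2: (2)·(-296.8) = -593.6 kJ
eq. 2 reversed and × 3: (-3)·(-285.8) = +857.4 kJ
eq. 3 reversed and × 2 (reverse to put H2SO3(aq) on the reactant side; ×2 to match 2 H2SO3(aq) in the target): (-2)·(-608.8) = +1217.6 kJ
eq. 4 × 2 (scale by 2 for the 2 H2S(g)): (2)·(-562.0) = -1124.0 kJ
ΔH_rxn = (-593.6) + (+857.4) + (+1217.6) + (-1124.0) = 357.4 kJ

ΔH_rxn = 357.4 kJ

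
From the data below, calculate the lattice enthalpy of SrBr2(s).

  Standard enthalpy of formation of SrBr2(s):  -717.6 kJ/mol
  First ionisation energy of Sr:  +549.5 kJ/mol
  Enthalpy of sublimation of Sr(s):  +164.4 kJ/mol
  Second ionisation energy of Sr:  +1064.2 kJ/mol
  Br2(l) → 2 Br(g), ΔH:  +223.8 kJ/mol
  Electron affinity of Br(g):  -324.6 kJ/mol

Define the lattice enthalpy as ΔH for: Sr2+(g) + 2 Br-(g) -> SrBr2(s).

ΔHf° = 1·ΔHsub + 1·(ΣIE) + 1·D(Br2) + 2·EA + U
-717.6 = 1·(+164.4) + 1·(+1613.7) + 1·(+223.8) + 2·(-324.6) + U
U = -717.6 − (+1352.7) = -2070.3 kJ/mol

U = -2070.3 kJ/mol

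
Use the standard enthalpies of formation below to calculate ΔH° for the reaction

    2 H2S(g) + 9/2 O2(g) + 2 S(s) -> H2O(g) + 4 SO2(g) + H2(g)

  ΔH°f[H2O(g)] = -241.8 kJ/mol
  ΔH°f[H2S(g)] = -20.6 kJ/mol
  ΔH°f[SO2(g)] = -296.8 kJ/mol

ΔH° = -1387.8 kJ/mol

Products: 1·(-241.8) + 4·(-296.8) + 1·(+0.0) = -1429.0
Reactants: 2·(-20.6) + 9/2·(+0.0) + 2·(+0.0) = -41.2
ΔH° = (-1429.0) − (-41.2) = -1387.8 kJ/mol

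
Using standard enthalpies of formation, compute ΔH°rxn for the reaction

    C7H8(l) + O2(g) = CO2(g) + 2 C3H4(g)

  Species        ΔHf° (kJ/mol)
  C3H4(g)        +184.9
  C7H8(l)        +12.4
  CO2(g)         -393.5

ΔH°rxn = -36.1 kJ/mol

Products: 1·(-393.5) + 2·(+184.9) = -23.7
Reactants: 1·(+12.4) + 1·(+0.0) = +12.4
ΔH°rxn = (-23.7) − (+12.4) = -36.1 kJ/mol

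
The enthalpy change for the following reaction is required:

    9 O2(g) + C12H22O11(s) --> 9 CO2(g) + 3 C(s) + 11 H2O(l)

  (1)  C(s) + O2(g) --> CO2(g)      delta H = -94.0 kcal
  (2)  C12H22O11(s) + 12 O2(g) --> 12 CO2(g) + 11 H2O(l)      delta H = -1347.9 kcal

(1) reversed and × 3: (-3)·(-94.0) = +282.0 kcal
(2) as written: -1347.9 kcal
delta H = (-3)·(-94.0) + (1)·(-1347.9) = -1065.9 kcal

delta H = -1065.9 kcal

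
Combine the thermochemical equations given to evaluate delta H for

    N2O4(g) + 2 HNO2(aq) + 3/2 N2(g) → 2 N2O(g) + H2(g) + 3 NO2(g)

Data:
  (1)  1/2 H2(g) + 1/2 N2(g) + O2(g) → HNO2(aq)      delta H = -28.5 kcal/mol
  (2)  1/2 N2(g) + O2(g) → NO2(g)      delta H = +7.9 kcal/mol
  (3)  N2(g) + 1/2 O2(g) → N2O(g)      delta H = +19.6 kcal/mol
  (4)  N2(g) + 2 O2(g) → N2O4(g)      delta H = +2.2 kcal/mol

delta H = 117.7 kcal/mol

(1) reversed and × 2 (reverse to put HNO2(aq) on the reactant side; ×2 to match 2 HNO2(aq) in the target): (-2)·(-28.5) = +57.0 kcal/mol
(2) × 3 (scale by 3 for the 3 NO2(g)): (3)·(+7.9) = +23.7 kcal/mol
(3) × 2 (scale by 2 for the 2 N2O(g)): (2)·(+19.6) = +39.2 kcal/mol
(4) reversed (reverse to put N2O4(g) on the reactant side): -2.2 kcal/mol
delta H = (-2)·(-28.5) + (3)·(+7.9) + (2)·(+19.6) + (-1)·(+2.2) = 117.7 kcal/mol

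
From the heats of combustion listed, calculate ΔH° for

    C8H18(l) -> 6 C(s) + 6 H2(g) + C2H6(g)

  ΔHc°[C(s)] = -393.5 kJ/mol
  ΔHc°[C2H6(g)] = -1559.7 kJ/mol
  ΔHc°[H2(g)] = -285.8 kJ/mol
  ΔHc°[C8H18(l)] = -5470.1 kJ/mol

ΔH° = 165.4 kJ/mol

With combustion enthalpies, reactants minus products:
= [1·(-5470.1)] − [6·(-393.5) + 6·(-285.8) + 1·(-1559.7)]
= 165.4 kJ/mol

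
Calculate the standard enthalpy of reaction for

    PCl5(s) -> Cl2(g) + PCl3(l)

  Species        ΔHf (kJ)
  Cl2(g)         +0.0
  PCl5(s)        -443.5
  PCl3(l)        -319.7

ΔH°rxn = 123.8 kJ

Products: 1·(+0.0) + 1·(-319.7) = -319.7
Reactants: 1·(-443.5) = -443.5
ΔH°rxn = (-319.7) − (-443.5) = 123.8 kJ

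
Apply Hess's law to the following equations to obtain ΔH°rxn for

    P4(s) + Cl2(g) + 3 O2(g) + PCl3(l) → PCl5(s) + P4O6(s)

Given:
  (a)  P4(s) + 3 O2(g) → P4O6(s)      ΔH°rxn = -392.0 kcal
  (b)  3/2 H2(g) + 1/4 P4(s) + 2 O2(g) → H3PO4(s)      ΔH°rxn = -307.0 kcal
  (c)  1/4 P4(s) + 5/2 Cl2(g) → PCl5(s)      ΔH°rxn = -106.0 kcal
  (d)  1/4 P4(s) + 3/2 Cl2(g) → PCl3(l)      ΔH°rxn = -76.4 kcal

ΔH°rxn = -421.6 kcal

(a) as written: -392.0 kcal
(b): not needed.
(c) as written: -106.0 kcal
(d) reversed: +76.4 kcal
ΔH°rxn = (1)·(-392.0) + (1)·(-106.0) + (-1)·(-76.4) = -421.6 kcal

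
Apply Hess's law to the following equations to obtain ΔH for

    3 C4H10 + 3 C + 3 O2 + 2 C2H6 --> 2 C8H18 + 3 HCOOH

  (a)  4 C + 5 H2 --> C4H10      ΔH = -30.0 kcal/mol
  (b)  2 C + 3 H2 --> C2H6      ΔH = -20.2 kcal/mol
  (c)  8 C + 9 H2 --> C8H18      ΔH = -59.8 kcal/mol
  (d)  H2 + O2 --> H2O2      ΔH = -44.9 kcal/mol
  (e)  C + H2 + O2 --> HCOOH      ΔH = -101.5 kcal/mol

ΔH = -293.7 kcal/mol

(a) reversed and × 3 (C4H10 must end up as a reactant; scale by 3 for the 3 C4H10): (-3)·(-30.0) = +90.0 kcal/mol
(b) reversed and × 2 (C2H6 must end up as a reactant; scale by 2 for the 2 C2H6): (-2)·(-20.2) = +40.4 kcal/mol
(c) × 2 (×2 to match 2 C8H18 in the target): (2)·(-59.8) = -119.6 kcal/mol
(d): not needed (H2O2 appears nowhere else).
(e) × 3 (×3 to match 3 HCOOH in the target): (3)·(-101.5) = -304.5 kcal/mol
ΔH = (+90.0) + (+40.4) + (-119.6) + (-304.5) = -293.7 kcal/mol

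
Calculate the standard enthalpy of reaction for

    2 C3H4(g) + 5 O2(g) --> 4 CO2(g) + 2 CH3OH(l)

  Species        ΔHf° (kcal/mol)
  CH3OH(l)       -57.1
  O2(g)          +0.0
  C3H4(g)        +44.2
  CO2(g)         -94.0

ΔHrxn = -578.6 kcal/mol

ΔH°rxn = Σ nΔHf°(products) − Σ nΔHf°(reactants).
Products: 4·(-94.0) + 2·(-57.1) = -490.2
Reactants: 2·(+44.2) + 5·(+0.0) = +88.4
ΔHrxn = (-490.2) − (+88.4) = -578.6 kcal/mol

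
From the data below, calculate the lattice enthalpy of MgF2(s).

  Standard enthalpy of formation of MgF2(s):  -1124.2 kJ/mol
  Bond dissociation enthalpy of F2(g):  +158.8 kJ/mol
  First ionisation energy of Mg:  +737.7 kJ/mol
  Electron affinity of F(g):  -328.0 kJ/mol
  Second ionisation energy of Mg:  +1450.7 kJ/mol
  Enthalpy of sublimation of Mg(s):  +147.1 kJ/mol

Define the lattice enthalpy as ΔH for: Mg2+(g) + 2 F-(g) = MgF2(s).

U = -2962.5 kJ/mol

ΔHf° = 1·ΔHsub + 1·(ΣIE) + 1·D(F2) + 2·EA + U
-1124.2 = 1·(+147.1) + 1·(+2188.4) + 1·(+158.8) + 2·(-328.0) + U
U = -1124.2 − (+1838.3) = -2962.5 kJ/mol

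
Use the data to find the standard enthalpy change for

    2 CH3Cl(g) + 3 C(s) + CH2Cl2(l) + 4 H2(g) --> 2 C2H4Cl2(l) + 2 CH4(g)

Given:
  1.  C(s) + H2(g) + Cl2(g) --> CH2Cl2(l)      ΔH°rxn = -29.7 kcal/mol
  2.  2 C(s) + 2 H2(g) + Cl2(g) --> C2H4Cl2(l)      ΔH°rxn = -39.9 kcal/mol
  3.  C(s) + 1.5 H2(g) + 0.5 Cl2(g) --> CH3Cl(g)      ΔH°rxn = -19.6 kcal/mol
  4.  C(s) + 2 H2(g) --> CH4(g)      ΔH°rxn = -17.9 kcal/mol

eq. 1 reversed: +29.7 kcal/mol
eq. 2 × 2: (2)·(-39.9) = -79.8 kcal/mol
eq. 3 reversed and × 2: (-2)·(-19.6) = +39.2 kcal/mol
eq. 4 × 2: (2)·(-17.9) = -35.8 kcal/mol
ΔH°rxn = (+29.7) + (-79.8) + (+39.2) + (-35.8) = -46.7 kcal/mol

ΔH°rxn = -46.7 kcal/mol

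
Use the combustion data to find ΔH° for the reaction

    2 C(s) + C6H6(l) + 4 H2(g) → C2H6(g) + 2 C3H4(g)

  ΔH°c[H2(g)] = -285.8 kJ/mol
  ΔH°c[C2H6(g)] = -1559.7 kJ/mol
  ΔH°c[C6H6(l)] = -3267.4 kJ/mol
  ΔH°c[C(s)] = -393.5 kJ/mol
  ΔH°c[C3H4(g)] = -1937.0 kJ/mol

Using ΔH = Σ nΔHc°(reactants) − Σ nΔHc°(products):
= [2·(-393.5) + 1·(-3267.4) + 4·(-285.8)] − [1·(-1559.7) + 2·(-1937.0)]
= 236.1 kJ/mol

ΔH° = 236.1 kJ/mol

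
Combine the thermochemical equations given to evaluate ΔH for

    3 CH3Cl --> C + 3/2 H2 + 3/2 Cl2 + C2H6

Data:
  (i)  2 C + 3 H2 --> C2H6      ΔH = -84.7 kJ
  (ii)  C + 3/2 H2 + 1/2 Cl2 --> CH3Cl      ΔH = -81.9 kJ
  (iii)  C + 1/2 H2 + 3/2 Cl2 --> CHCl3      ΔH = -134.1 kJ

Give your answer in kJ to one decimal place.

ΔH = 161.0 kJ

(i) as written: -84.7 kJ
(ii) reversed and × 3: (-3)·(-81.9) = +245.7 kJ
(iii): not needed.
ΔH = (1)·(-84.7) + (-3)·(-81.9) = 161.0 kJ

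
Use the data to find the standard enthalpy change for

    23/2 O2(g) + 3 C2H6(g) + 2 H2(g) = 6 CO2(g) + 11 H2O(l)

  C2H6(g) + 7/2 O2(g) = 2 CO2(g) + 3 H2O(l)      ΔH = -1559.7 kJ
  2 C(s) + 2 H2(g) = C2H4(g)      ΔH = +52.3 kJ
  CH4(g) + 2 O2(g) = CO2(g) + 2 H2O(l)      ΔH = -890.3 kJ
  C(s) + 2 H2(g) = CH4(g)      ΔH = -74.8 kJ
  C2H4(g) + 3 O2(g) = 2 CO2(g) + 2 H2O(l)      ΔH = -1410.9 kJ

equation 1 × 3 (×3 to match 3 C2H6(g) in the target): (3)·(-1559.7) = -4679.1 kJ
equation 2 reversed: -52.3 kJ
equation 3 × 2: (2)·(-890.3) = -1780.6 kJ
equation 4 × 2: (2)·(-74.8) = -149.6 kJ
equation 5 reversed: +1410.9 kJ
Combining the equations, ΔH = (-4679.1) + (-52.3) + (-1780.6) + (-149.6) + (+1410.9) = -5250.7 kJ

ΔH = -5250.7 kJ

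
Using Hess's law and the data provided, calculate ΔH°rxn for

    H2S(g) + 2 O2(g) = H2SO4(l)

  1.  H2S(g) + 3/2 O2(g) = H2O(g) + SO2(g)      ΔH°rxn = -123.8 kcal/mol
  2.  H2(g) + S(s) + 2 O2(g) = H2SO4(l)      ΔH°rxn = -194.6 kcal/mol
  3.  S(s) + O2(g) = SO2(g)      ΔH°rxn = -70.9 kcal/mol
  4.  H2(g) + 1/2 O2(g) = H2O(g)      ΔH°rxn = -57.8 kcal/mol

eq. 1 as written: -123.8 kcal/mol
eq. 2 as written: -194.6 kcal/mol
eq. 3 reversed: +70.9 kcal/mol
eq. 4 reversed: +57.8 kcal/mol
Since enthalpy is a state function, ΔH°rxn = (1)·(-123.8) + (1)·(-194.6) + (-1)·(-70.9) + (-1)·(-57.8) = -189.7 kcal/mol

ΔH°rxn = -189.7 kcal/mol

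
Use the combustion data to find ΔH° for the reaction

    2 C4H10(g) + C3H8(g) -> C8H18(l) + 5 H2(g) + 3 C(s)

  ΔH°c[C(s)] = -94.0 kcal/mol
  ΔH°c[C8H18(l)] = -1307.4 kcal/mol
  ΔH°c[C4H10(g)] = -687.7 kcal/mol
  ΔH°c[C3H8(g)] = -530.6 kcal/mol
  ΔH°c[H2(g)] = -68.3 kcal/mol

ΔH° = 24.9 kcal/mol

Using ΔH = Σ nΔHc°(reactants) − Σ nΔHc°(products):
= [2·(-687.7) + 1·(-530.6)] − [1·(-1307.4) + 5·(-68.3) + 3·(-94.0)]
= 24.9 kcal/mol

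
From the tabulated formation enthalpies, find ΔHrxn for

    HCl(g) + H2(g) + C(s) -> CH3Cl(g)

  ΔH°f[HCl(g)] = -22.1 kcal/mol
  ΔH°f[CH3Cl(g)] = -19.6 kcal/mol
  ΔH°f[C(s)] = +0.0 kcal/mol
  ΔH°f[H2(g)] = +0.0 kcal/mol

ΔHrxn = 2.5 kcal/mol

ΔH°rxn = Σ nΔHf°(products) − Σ nΔHf°(reactants).
Products: 1·(-19.6) = -19.6
Reactants: 1·(-22.1) + 1·(+0.0) + 1·(+0.0) = -22.1
ΔHrxn = (-19.6) − (-22.1) = 2.5 kcal/mol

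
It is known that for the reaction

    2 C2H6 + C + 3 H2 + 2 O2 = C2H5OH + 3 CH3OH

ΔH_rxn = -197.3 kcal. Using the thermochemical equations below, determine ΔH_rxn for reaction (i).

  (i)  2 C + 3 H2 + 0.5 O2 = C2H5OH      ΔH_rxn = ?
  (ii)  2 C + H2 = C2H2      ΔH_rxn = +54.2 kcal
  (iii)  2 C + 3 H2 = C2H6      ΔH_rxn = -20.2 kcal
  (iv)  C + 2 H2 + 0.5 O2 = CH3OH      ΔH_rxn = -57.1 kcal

(i) as written: contributes x
(ii): not needed.
(iii) reversed and × 2: (-2)·(-20.2) = +40.4 kcal
(iv) × 3: (3)·(-57.1) = -171.3 kcal
-197.3 = (+40.4) + (-171.3) + x
x = (-197.3 − (-130.9)) / (1) = -66.4 kcal

ΔH_rxn = -66.4 kcal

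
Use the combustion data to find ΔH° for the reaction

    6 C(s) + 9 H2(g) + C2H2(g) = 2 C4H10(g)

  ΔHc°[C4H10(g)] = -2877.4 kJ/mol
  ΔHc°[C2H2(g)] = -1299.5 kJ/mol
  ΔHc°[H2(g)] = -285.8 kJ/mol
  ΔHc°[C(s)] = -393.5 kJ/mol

Using ΔH = Σ nΔHc°(reactants) − Σ nΔHc°(products):
= [6·(-393.5) + 9·(-285.8) + 1·(-1299.5)] − [2·(-2877.4)]
= -477.9 kJ/mol

ΔH° = -477.9 kJ/mol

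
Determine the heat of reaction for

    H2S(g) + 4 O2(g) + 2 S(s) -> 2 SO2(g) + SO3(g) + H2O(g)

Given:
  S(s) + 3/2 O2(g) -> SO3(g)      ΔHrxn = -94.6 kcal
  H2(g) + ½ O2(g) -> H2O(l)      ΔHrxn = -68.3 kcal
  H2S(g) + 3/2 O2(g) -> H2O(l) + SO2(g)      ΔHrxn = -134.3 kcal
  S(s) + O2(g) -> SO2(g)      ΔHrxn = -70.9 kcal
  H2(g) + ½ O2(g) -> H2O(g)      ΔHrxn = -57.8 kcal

ΔHrxn = -289.3 kcal

equation 1 as written (SO3(g) already on the product side): -94.6 kcal
equation 2 reversed: +68.3 kcal
equation 3 as written (H2S(g) already on the reactant side): -134.3 kcal
equation 4 as written: -70.9 kcal
equation 5 as written (H2O(g) already on the product side): -57.8 kcal
ΔHrxn = (-94.6) + (+68.3) + (-134.3) + (-70.9) + (-57.8) = -289.3 kcal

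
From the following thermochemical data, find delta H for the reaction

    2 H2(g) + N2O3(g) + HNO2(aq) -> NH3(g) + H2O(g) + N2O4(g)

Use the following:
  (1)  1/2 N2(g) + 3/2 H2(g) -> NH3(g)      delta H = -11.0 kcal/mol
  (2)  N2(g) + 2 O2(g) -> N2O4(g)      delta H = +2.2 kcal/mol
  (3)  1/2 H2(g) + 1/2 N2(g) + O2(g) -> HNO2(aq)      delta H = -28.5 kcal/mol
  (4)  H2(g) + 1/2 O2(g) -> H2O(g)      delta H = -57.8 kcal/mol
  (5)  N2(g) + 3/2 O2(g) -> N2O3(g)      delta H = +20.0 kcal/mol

delta H = -58.1 kcal/mol

(1) as written (NH3(g) already on the product side): -11.0 kcal/mol
(2) as written (N2O4(g) already on the product side): +2.2 kcal/mol
(3) reversed (HNO2(aq) must end up as a reactant): +28.5 kcal/mol
(4) as written (H2O(g) already on the product side): -57.8 kcal/mol
(5) reversed (N2O3(g) must end up as a reactant): -20.0 kcal/mol
Combining the equations, delta H = (-11.0) + (+2.2) + (+28.5) + (-57.8) + (-20.0) = -58.1 kcal/mol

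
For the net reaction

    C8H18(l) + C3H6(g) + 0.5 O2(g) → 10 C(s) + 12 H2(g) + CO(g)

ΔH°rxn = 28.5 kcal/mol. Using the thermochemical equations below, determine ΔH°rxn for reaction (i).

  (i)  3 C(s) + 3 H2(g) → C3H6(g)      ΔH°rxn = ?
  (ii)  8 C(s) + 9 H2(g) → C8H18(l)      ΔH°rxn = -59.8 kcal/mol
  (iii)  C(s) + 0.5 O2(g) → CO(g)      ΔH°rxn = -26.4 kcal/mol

ΔH°rxn = 4.9 kcal/mol

(i) reversed (C3H6(g) must end up as a reactant): contributes −x
(ii) reversed (C8H18(l) must end up as a reactant): +59.8 kcal/mol
(iii) as written (CO(g) already on the product side): -26.4 kcal/mol
+28.5 = (+59.8) + (-26.4) − x
x = (+28.5 − (+33.4)) / (-1) = 4.9 kcal/mol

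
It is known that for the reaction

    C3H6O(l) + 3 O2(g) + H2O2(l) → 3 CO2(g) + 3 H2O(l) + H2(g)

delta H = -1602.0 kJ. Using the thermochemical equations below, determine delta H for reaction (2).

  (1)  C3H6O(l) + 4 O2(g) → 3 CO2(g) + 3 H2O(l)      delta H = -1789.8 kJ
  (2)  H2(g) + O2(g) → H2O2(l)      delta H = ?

(1) as written: -1789.8 kJ
(2) reversed: contributes −x
-1602.0 = (-1789.8) − x
x = (-1602.0 − (-1789.8)) / (-1) = -187.8 kJ

delta H = -187.8 kJ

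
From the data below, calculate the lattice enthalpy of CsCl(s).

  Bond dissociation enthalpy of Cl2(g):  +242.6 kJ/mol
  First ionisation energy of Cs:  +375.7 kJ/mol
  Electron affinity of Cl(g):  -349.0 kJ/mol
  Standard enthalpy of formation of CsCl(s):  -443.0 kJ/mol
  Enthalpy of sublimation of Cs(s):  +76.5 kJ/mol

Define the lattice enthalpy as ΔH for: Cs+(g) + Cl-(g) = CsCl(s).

ΔHf° = 1·ΔHsub + 1·(ΣIE) + 1/2·D(Cl2) + 1·EA + U
-443.0 = 1·(+76.5) + 1·(+375.7) + 1/2·(+242.6) + 1·(-349.0) + U
U = -443.0 − (+224.5) = -667.5 kJ/mol

U = -667.5 kJ/mol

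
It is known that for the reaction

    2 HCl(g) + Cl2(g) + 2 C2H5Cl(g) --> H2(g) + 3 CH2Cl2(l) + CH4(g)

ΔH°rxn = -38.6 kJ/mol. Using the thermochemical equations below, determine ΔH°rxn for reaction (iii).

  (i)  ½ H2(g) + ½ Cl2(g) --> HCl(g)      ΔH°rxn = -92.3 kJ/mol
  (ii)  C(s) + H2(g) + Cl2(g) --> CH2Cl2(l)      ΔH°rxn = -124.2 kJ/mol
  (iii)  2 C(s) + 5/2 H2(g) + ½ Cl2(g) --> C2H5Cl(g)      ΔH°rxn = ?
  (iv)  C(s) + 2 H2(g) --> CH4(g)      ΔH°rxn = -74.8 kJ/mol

(i) reversed and × 2 (reverse to put HCl(g) on the reactant side; ×2 to match 2 HCl(g) in the target): (-2)·(-92.3) = +184.6 kJ/mol
(ii) × 3 (×3 to match 3 CH2Cl2(l) in the target): (3)·(-124.2) = -372.6 kJ/mol
(iii) reversed and × 2 (C2H5Cl(g) must end up as a reactant; scale by 2 for the 2 C2H5Cl(g)): contributes −2·x
(iv) as written (CH4(g) already on the product side): -74.8 kJ/mol
-38.6 = (+184.6) + (-372.6) + (-74.8) − 2·x
x = (-38.6 − (-262.8)) / (-2) = -112.1 kJ/mol

ΔH°rxn = -112.1 kJ/mol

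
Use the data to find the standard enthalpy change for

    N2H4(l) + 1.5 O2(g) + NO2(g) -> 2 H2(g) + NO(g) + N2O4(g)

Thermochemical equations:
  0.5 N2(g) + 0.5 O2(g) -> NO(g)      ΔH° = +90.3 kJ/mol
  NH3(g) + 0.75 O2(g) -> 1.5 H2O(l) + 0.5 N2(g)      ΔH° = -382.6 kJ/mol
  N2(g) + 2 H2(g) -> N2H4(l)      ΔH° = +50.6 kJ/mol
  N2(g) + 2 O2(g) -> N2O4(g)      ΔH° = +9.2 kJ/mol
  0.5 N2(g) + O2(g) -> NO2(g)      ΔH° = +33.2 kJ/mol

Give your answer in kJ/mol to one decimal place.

equation 1 as written (NO(g) already on the product side): +90.3 kJ/mol
equation 2: not needed (NH3(g) appears nowhere else).
equation 3 reversed (reverse to put N2H4(l) on the reactant side): -50.6 kJ/mol
equation 4 as written (N2O4(g) already on the product side): +9.2 kJ/mol
equation 5 reversed (reverse to put NO2(g) on the reactant side): -33.2 kJ/mol
Summing the manipulated equations, ΔH° = (+90.3) + (-50.6) + (+9.2) + (-33.2) = 15.7 kJ/mol

ΔH° = 15.7 kJ/mol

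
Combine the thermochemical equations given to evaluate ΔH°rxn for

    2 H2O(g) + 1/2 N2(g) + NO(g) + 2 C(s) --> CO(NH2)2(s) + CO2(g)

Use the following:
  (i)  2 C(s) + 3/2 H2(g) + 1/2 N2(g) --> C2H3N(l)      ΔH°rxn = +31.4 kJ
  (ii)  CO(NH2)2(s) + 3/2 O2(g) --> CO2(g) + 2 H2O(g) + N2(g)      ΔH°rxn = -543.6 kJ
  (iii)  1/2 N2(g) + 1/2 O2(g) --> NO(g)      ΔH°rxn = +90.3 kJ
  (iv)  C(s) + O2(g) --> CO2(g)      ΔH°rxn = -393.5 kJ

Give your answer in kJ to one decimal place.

(i): not needed (C2H3N(l) appears nowhere else).
(ii) reversed (reverse to put CO(NH2)2(s) on the product side): +543.6 kJ
(iii) reversed (NO(g) must end up as a reactant): -90.3 kJ
(iv) × 2: (2)·(-393.5) = -787.0 kJ
By Hess's law, ΔH°rxn = (-1)·(-543.6) + (-1)·(+90.3) + (2)·(-393.5) = -333.7 kJ

ΔH°rxn = -333.7 kJ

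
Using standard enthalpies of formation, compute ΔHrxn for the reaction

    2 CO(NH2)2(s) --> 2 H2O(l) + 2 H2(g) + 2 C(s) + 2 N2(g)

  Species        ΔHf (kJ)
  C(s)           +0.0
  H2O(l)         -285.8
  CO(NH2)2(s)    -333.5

ΔH°rxn = Σ nΔHf°(products) − Σ nΔHf°(reactants).
Products: 2·(-285.8) + 2·(+0.0) + 2·(+0.0) + 2·(+0.0) = -571.6
Reactants: 2·(-333.5) = -667.0
ΔHrxn = (-571.6) − (-667.0) = 95.4 kJ

ΔHrxn = 95.4 kJ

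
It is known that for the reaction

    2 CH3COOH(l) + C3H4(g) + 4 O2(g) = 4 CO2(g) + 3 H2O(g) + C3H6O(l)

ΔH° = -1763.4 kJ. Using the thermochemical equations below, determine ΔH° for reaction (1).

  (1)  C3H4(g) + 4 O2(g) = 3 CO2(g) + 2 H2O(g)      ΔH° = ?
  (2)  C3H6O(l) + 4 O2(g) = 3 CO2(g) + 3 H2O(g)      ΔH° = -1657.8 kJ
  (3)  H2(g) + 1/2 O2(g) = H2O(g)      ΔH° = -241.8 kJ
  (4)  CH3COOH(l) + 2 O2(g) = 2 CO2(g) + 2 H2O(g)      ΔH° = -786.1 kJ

(1) as written (C3H4(g) already on the reactant side): contributes x
(2) reversed (C3H6O(l) must end up as a product): +1657.8 kJ
(3): not needed (H2(g) appears nowhere else).
(4) × 2 (×2 to match 2 CH3COOH(l) in the target): (2)·(-786.1) = -1572.2 kJ
-1763.4 = (+1657.8) + (-1572.2) + x
x = (-1763.4 − (+85.6)) / (1) = -1849.0 kJ

ΔH° = -1849.0 kJ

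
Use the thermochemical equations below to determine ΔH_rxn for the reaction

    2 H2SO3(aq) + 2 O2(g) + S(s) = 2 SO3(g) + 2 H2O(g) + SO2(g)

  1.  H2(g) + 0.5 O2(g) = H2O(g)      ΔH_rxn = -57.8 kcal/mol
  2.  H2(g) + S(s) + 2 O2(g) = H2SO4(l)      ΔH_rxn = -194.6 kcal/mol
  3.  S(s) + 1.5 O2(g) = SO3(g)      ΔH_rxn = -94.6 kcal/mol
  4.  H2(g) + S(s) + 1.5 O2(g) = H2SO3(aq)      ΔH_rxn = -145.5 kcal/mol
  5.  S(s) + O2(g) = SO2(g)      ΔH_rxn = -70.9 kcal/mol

ΔH_rxn = -84.7 kcal/mol

eq. 1 × 2: (2)·(-57.8) = -115.6 kcal/mol
eq. 2: not needed.
eq. 3 × 2: (2)·(-94.6) = -189.2 kcal/mol
eq. 4 reversed and × 2: (-2)·(-145.5) = +291.0 kcal/mol
eq. 5 as written: -70.9 kcal/mol
Since enthalpy is a state function, ΔH_rxn = (2)·(-57.8) + (2)·(-94.6) + (-2)·(-145.5) + (1)·(-70.9) = -84.7 kcal/mol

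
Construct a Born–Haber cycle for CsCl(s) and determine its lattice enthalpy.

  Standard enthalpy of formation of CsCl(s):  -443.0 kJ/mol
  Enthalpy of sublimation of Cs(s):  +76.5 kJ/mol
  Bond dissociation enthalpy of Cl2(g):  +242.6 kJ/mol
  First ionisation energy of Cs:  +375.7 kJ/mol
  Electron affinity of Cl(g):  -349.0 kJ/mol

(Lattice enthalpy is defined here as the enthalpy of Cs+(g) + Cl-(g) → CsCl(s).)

U = -667.5 kJ/mol

ΔHf° = 1·ΔHsub + 1·(ΣIE) + 1/2·D(Cl2) + 1·EA + U
-443.0 = 1·(+76.5) + 1·(+375.7) + 1/2·(+242.6) + 1·(-349.0) + U
U = -443.0 − (+224.5) = -667.5 kJ/mol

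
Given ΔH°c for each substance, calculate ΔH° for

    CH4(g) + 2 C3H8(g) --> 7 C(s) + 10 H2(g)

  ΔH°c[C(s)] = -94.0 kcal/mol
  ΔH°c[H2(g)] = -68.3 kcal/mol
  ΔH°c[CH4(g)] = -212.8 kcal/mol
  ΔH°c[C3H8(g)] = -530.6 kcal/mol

Using ΔH = Σ nΔHc°(reactants) − Σ nΔHc°(products):
= [1·(-212.8) + 2·(-530.6)] − [7·(-94.0) + 10·(-68.3)]
= 67.0 kcal/mol

ΔH° = 67.0 kcal/mol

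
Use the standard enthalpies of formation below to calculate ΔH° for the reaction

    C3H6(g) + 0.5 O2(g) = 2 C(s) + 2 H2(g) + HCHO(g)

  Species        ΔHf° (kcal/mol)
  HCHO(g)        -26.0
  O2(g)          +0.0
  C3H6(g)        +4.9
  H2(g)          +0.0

ΔH°rxn = Σ nΔHf°(products) − Σ nΔHf°(reactants).
Products: 2·(+0.0) + 2·(+0.0) + 1·(-26.0) = -26.0
Reactants: 1·(+4.9) + 1/2·(+0.0) = +4.9
ΔH° = (-26.0) − (+4.9) = -30.9 kcal/mol

ΔH° = -30.9 kcal/mol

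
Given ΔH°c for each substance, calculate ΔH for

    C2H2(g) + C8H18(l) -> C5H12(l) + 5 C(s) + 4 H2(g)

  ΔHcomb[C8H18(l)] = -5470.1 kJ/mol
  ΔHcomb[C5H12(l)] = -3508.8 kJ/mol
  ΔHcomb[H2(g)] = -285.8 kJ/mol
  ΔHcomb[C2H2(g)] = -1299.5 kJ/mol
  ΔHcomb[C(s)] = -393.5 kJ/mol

ΔH = -150.1 kJ/mol

Using ΔH = Σ nΔHc°(reactants) − Σ nΔHc°(products):
= [1·(-1299.5) + 1·(-5470.1)] − [1·(-3508.8) + 5·(-393.5) + 4·(-285.8)]
= -150.1 kJ/mol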